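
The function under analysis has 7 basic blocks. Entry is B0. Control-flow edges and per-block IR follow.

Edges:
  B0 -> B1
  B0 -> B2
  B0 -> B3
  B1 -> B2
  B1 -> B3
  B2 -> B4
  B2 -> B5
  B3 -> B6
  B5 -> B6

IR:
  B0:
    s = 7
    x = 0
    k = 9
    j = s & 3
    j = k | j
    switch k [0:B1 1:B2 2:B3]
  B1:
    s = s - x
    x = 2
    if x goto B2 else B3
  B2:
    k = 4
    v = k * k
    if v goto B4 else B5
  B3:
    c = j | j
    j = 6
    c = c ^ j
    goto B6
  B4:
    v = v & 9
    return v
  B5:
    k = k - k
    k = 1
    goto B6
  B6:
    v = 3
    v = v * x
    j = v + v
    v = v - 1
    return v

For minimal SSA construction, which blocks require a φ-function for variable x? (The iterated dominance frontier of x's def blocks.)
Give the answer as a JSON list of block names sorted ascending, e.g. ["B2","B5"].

idom tree: B1←B0 B2←B0 B3←B0 B4←B2 B5←B2 B6←B0
Dom at joins:
  B2: preds {B0,B1}: {B0} ∩ {B0,B1} = {B0}; idom=B0
  B3: preds {B0,B1}: {B0} ∩ {B0,B1} = {B0}; idom=B0
  B6: preds {B3,B5}: {B0,B3} ∩ {B0,B2,B5} = {B0}; idom=B0

DF derivation:
  join B2 pred B0: · stop@B0
  join B2 pred B1: B1 stop@B0
  join B3 pred B0: · stop@B0
  join B3 pred B1: B1 stop@B0
  join B6 pred B3: B3 stop@B0
  join B6 pred B5: B5→B2 stop@B0
  B0: DF=∅
  B1: DF={B2,B3}
  B2: DF={B6}
  B3: DF={B6}
  B4: DF=∅
  B5: DF={B6}
  B6: DF=∅

φ for x: defs {B0,B1}
  DF⁺ = {B2,B3,B6}

Answer: ["B2", "B3", "B6"]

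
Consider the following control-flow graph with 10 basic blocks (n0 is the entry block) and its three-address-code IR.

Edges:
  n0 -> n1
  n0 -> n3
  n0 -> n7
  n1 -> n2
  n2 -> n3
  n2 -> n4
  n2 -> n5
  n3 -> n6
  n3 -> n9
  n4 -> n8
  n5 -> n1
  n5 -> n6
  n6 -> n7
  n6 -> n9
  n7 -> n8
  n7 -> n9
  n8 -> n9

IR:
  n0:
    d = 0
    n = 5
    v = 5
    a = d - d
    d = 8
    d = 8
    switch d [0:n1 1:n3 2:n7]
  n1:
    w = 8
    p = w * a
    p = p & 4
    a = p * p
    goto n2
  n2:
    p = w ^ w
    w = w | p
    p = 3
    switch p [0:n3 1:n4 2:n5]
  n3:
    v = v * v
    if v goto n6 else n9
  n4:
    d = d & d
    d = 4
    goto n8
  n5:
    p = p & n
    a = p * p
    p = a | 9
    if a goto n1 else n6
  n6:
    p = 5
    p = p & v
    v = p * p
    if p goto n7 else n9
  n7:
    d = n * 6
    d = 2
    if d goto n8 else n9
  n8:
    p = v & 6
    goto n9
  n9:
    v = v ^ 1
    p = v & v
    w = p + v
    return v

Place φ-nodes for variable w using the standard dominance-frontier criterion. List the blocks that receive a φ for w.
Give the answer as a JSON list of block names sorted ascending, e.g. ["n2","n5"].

Answer: ["n1", "n3", "n6", "n7", "n8", "n9"]

Working:
idom tree: n1←n0 n2←n1 n3←n0 n4←n2 n5←n2 n6←n0 n7←n0 n8←n0 n9←n0
Join-block Dom:
  n1: preds {n0,n5}: {n0} ∩ {n0,n1,n2,n5} = {n0}; idom=n0
  n3: preds {n0,n2}: {n0} ∩ {n0,n1,n2} = {n0}; idom=n0
  n6: preds {n3,n5}: {n0,n3} ∩ {n0,n1,n2,n5} = {n0}; idom=n0
  n7: preds {n0,n6}: {n0} ∩ {n0,n6} = {n0}; idom=n0
  n8: preds {n4,n7}: {n0,n1,n2,n4} ∩ {n0,n7} = {n0}; idom=n0
  n9: preds {n3,n6,n7,n8}: {n0,n3} ∩ {n0,n6} ∩ {n0,n7} ∩ {n0,n8} = {n0}; idom=n0

DF walk-up:
  n1←n0: walk · to n0
  n1←n5: walk n5→n2→n1 to n0
  n3←n0: walk · to n0
  n3←n2: walk n2→n1 to n0
  n6←n3: walk n3 to n0
  n6←n5: walk n5→n2→n1 to n0
  n7←n0: walk · to n0
  n7←n6: walk n6 to n0
  n8←n4: walk n4→n2→n1 to n0
  n8←n7: walk n7 to n0
  n9←n3: walk n3 to n0
  n9←n6: walk n6 to n0
  n9←n7: walk n7 to n0
  n9←n8: walk n8 to n0
  n0: DF=∅
  n1: DF={n1,n3,n6,n8}
  n2: DF={n1,n3,n6,n8}
  n3: DF={n6,n9}
  n4: DF={n8}
  n5: DF={n1,n6}
  n6: DF={n7,n9}
  n7: DF={n8,n9}
  n8: DF={n9}
  n9: DF=∅

φ for w: defs {n1,n2,n9}
  DF⁺ = {n1,n3,n6,n7,n8,n9}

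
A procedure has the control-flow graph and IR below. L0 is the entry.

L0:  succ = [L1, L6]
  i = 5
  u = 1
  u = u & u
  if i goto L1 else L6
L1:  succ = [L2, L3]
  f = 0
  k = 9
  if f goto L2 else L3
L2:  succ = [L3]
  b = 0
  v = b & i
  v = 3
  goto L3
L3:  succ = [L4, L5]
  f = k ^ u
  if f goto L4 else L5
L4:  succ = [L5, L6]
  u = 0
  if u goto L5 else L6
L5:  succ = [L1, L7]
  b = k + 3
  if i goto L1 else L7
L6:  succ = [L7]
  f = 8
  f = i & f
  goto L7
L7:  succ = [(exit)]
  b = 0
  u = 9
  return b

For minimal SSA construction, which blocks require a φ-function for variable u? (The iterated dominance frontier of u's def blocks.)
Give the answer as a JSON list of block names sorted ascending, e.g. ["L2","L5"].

idom tree: L1←L0 L2←L1 L3←L1 L4←L3 L5←L3 L6←L0 L7←L0
Dom at joins:
  L1: preds {L0,L5}: {L0} ∩ {L0,L1,L3,L5} = {L0}; idom=L0
  L3: preds {L1,L2}: {L0,L1} ∩ {L0,L1,L2} = {L0,L1}; idom=L1
  L5: preds {L3,L4}: {L0,L1,L3} ∩ {L0,L1,L3,L4} = {L0,L1,L3}; idom=L3
  L6: preds {L0,L4}: {L0} ∩ {L0,L1,L3,L4} = {L0}; idom=L0
  L7: preds {L5,L6}: {L0,L1,L3,L5} ∩ {L0,L6} = {L0}; idom=L0

DF derivation:
  join L1 pred L0: · stop@L0
  join L1 pred L5: L5→L3→L1 stop@L0
  join L3 pred L1: · stop@L1
  join L3 pred L2: L2 stop@L1
  join L5 pred L3: · stop@L3
  join L5 pred L4: L4 stop@L3
  join L6 pred L0: · stop@L0
  join L6 pred L4: L4→L3→L1 stop@L0
  join L7 pred L5: L5→L3→L1 stop@L0
  join L7 pred L6: L6 stop@L0
  DF(L0)=∅
  DF(L1)={L1,L6,L7}
  DF(L2)={L3}
  DF(L3)={L1,L6,L7}
  DF(L4)={L5,L6}
  DF(L5)={L1,L7}
  DF(L6)={L7}
  DF(L7)=∅

φ for u: defs {L0,L4,L7}
  DF⁺ = {L1,L5,L6,L7}

Answer: ["L1", "L5", "L6", "L7"]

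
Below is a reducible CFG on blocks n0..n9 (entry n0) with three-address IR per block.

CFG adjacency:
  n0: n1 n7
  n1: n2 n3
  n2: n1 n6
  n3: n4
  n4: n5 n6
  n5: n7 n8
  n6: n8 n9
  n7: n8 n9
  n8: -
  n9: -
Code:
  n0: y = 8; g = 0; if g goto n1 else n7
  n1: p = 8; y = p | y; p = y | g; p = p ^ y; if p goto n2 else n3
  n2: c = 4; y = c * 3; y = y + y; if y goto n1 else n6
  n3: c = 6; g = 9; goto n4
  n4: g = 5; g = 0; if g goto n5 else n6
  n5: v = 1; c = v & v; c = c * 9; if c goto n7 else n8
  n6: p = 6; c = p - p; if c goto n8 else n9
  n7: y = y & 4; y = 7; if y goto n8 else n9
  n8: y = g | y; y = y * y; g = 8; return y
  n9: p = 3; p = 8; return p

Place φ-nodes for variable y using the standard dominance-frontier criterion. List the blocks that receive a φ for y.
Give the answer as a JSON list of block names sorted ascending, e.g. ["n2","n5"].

Answer: ["n1", "n6", "n7", "n8", "n9"]

Working:
idom tree: n1←n0 n2←n1 n3←n1 n4←n3 n5←n4 n6←n1 n7←n0 n8←n0 n9←n0
Join-block Dom:
  n1: preds {n0,n2}: {n0} ∩ {n0,n1,n2} = {n0}; idom=n0
  n6: preds {n2,n4}: {n0,n1,n2} ∩ {n0,n1,n3,n4} = {n0,n1}; idom=n1
  n7: preds {n0,n5}: {n0} ∩ {n0,n1,n3,n4,n5} = {n0}; idom=n0
  n8: preds {n5,n6,n7}: {n0,n1,n3,n4,n5} ∩ {n0,n1,n6} ∩ {n0,n7} = {n0}; idom=n0
  n9: preds {n6,n7}: {n0,n1,n6} ∩ {n0,n7} = {n0}; idom=n0

DF walk-up:
  n1←n0: walk · to n0
  n1←n2: walk n2→n1 to n0
  n6←n2: walk n2 to n1
  n6←n4: walk n4→n3 to n1
  n7←n0: walk · to n0
  n7←n5: walk n5→n4→n3→n1 to n0
  n8←n5: walk n5→n4→n3→n1 to n0
  n8←n6: walk n6→n1 to n0
  n8←n7: walk n7 to n0
  n9←n6: walk n6→n1 to n0
  n9←n7: walk n7 to n0
  n0: DF=∅
  n1: DF={n1,n7,n8,n9}
  n2: DF={n1,n6}
  n3: DF={n6,n7,n8}
  n4: DF={n6,n7,n8}
  n5: DF={n7,n8}
  n6: DF={n8,n9}
  n7: DF={n8,n9}
  n8: DF=∅
  n9: DF=∅

φ for y: defs {n0,n1,n2,n7,n8}
  DF⁺ = {n1,n6,n7,n8,n9}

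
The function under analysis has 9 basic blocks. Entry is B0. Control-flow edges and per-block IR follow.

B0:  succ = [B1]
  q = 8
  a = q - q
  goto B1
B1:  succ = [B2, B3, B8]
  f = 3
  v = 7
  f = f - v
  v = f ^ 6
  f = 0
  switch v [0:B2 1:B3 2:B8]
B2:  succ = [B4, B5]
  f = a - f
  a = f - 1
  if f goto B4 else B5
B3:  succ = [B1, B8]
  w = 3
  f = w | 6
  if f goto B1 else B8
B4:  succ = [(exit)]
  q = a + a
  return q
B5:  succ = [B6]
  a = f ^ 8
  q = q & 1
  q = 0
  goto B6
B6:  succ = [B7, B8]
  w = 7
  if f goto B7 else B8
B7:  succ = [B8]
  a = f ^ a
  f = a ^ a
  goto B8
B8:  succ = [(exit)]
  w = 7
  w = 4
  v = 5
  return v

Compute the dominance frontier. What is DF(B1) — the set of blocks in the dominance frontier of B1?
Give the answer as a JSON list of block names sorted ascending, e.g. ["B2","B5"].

Answer: ["B1"]

Working:
idom tree: B1←B0 B2←B1 B3←B1 B4←B2 B5←B2 B6←B5 B7←B6 B8←B1
Join-block Dom:
  B1: preds {B0,B3}: {B0} ∩ {B0,B1,B3} = {B0}; idom=B0
  B8: preds {B1,B3,B6,B7}: {B0,B1} ∩ {B0,B1,B3} ∩ {B0,B1,B2,B5,B6} ∩ {B0,B1,B2,B5,B6,B7} = {B0,B1}; idom=B1

DF derivation:
  B1←B0: walk · to B0
  B1←B3: walk B3→B1 to B0
  B8←B1: walk · to B1
  B8←B3: walk B3 to B1
  B8←B6: walk B6→B5→B2 to B1
  B8←B7: walk B7→B6→B5→B2 to B1
  B0: DF=∅
  B1: DF={B1}
  B2: DF={B8}
  B3: DF={B1,B8}
  B4: DF=∅
  B5: DF={B8}
  B6: DF={B8}
  B7: DF={B8}
  B8: DF=∅

DF(B1) = ["B1"]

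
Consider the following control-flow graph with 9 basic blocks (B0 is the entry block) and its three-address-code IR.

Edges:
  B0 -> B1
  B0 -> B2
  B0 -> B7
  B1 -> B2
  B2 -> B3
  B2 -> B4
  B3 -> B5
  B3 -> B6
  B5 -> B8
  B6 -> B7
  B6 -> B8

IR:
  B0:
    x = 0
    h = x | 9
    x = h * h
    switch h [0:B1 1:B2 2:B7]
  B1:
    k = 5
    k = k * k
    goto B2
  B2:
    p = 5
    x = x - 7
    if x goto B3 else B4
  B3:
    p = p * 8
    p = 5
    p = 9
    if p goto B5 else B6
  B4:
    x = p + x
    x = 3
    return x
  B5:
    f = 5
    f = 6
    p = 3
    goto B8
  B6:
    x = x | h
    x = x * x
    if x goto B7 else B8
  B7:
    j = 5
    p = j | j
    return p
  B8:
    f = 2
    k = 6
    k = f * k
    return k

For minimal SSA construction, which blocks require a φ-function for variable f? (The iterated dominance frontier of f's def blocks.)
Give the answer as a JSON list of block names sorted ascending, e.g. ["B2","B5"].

idom tree: B1←B0 B2←B0 B3←B2 B4←B2 B5←B3 B6←B3 B7←B0 B8←B3
Join-block Dom:
  B2: preds {B0,B1}: {B0} ∩ {B0,B1} = {B0}; idom=B0
  B7: preds {B0,B6}: {B0} ∩ {B0,B2,B3,B6} = {B0}; idom=B0
  B8: preds {B5,B6}: {B0,B2,B3,B5} ∩ {B0,B2,B3,B6} = {B0,B2,B3}; idom=B3

Frontier:
  join B2 pred B0: · stop@B0
  join B2 pred B1: B1 stop@B0
  join B7 pred B0: · stop@B0
  join B7 pred B6: B6→B3→B2 stop@B0
  join B8 pred B5: B5 stop@B3
  join B8 pred B6: B6 stop@B3
  B0: DF=∅
  B1: DF={B2}
  B2: DF={B7}
  B3: DF={B7}
  B4: DF=∅
  B5: DF={B8}
  B6: DF={B7,B8}
  B7: DF=∅
  B8: DF=∅

φ for f: defs {B5,B8}
  DF⁺ = {B8}

Answer: ["B8"]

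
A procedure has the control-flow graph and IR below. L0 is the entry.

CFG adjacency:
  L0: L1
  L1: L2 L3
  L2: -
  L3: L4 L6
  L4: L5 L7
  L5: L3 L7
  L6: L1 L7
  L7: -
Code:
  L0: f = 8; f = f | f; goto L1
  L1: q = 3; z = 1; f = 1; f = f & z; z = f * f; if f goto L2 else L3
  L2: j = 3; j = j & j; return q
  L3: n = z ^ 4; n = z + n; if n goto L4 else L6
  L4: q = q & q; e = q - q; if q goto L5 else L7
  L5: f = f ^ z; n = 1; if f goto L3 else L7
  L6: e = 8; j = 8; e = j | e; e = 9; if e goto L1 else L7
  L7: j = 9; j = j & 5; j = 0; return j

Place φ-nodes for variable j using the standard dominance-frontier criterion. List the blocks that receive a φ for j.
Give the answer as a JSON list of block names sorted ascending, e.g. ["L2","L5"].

Answer: ["L1", "L7"]

Working:
idom tree: L1←L0 L2←L1 L3←L1 L4←L3 L5←L4 L6←L3 L7←L3
Dom at joins:
  L1: preds {L0,L6}: {L0} ∩ {L0,L1,L3,L6} = {L0}; idom=L0
  L3: preds {L1,L5}: {L0,L1} ∩ {L0,L1,L3,L4,L5} = {L0,L1}; idom=L1
  L7: preds {L4,L5,L6}: {L0,L1,L3,L4} ∩ {L0,L1,L3,L4,L5} ∩ {L0,L1,L3,L6} = {L0,L1,L3}; idom=L3

DF walk-up:
  L1←L0: walk · to L0
  L1←L6: walk L6→L3→L1 to L0
  L3←L1: walk · to L1
  L3←L5: walk L5→L4→L3 to L1
  L7←L4: walk L4 to L3
  L7←L5: walk L5→L4 to L3
  L7←L6: walk L6 to L3
  L0: DF=∅
  L1: DF={L1}
  L2: DF=∅
  L3: DF={L1,L3}
  L4: DF={L3,L7}
  L5: DF={L3,L7}
  L6: DF={L1,L7}
  L7: DF=∅

φ for j: defs {L2,L6,L7}
  DF⁺ = {L1,L7}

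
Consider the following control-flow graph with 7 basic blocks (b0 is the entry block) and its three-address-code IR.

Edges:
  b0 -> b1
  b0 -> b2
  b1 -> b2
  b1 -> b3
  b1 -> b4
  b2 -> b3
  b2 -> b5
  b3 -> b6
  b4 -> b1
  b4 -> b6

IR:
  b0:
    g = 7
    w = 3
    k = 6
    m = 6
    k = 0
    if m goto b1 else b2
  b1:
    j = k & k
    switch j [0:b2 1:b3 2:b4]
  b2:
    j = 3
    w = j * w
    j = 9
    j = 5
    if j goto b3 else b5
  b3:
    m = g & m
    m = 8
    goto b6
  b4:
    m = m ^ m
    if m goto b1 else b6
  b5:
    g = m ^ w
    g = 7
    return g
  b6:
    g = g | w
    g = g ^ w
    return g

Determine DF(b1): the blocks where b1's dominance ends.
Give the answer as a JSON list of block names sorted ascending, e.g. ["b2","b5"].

idom tree: b1←b0 b2←b0 b3←b0 b4←b1 b5←b2 b6←b0
Join-block Dom:
  b1: preds {b0,b4}: {b0} ∩ {b0,b1,b4} = {b0}; idom=b0
  b2: preds {b0,b1}: {b0} ∩ {b0,b1} = {b0}; idom=b0
  b3: preds {b1,b2}: {b0,b1} ∩ {b0,b2} = {b0}; idom=b0
  b6: preds {b3,b4}: {b0,b3} ∩ {b0,b1,b4} = {b0}; idom=b0

DF derivation:
  b1←b0: walk · to b0
  b1←b4: walk b4→b1 to b0
  b2←b0: walk · to b0
  b2←b1: walk b1 to b0
  b3←b1: walk b1 to b0
  b3←b2: walk b2 to b0
  b6←b3: walk b3 to b0
  b6←b4: walk b4→b1 to b0
  DF(b0)=∅
  DF(b1)={b1,b2,b3,b6}
  DF(b2)={b3}
  DF(b3)={b6}
  DF(b4)={b1,b6}
  DF(b5)=∅
  DF(b6)=∅

DF(b1) = ["b1", "b2", "b3", "b6"]

Answer: ["b1", "b2", "b3", "b6"]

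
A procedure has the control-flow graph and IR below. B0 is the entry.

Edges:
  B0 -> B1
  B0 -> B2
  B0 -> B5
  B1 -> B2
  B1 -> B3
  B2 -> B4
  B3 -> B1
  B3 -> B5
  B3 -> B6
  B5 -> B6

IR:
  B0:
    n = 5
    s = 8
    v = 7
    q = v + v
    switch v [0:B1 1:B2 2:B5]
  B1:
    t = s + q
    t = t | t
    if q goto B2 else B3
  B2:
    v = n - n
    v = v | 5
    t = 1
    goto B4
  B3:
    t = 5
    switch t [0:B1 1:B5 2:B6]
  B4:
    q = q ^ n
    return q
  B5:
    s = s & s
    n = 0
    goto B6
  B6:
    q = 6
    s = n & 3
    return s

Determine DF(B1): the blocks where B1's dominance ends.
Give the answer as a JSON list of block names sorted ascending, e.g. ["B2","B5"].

Answer: ["B1", "B2", "B5", "B6"]

Working:
idom tree: B1←B0 B2←B0 B3←B1 B4←B2 B5←B0 B6←B0
Dom∩ at merges:
  B1: preds {B0,B3}: {B0} ∩ {B0,B1,B3} = {B0}; idom=B0
  B2: preds {B0,B1}: {B0} ∩ {B0,B1} = {B0}; idom=B0
  B5: preds {B0,B3}: {B0} ∩ {B0,B1,B3} = {B0}; idom=B0
  B6: preds {B3,B5}: {B0,B1,B3} ∩ {B0,B5} = {B0}; idom=B0

DF walk-up:
  B1←B0: walk · to B0
  B1←B3: walk B3→B1 to B0
  B2←B0: walk · to B0
  B2←B1: walk B1 to B0
  B5←B0: walk · to B0
  B5←B3: walk B3→B1 to B0
  B6←B3: walk B3→B1 to B0
  B6←B5: walk B5 to B0
  DF(B0)=∅
  DF(B1)={B1,B2,B5,B6}
  DF(B2)=∅
  DF(B3)={B1,B5,B6}
  DF(B4)=∅
  DF(B5)={B6}
  DF(B6)=∅

DF(B1) = ["B1", "B2", "B5", "B6"]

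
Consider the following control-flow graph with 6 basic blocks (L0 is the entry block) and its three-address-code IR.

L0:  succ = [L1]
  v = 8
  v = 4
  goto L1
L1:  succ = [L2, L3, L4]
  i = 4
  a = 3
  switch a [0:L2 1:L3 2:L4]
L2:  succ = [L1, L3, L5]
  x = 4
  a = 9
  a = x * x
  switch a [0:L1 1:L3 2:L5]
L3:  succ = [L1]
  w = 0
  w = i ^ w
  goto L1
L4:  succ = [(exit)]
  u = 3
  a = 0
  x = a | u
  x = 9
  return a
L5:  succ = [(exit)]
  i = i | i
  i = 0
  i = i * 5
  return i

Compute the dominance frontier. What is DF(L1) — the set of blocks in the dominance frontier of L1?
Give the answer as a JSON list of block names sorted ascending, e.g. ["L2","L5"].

Answer: ["L1"]

Working:
idom tree: L1←L0 L2←L1 L3←L1 L4←L1 L5←L2
Dom at joins:
  L1: preds {L0,L2,L3}: {L0} ∩ {L0,L1,L2} ∩ {L0,L1,L3} = {L0}; idom=L0
  L3: preds {L1,L2}: {L0,L1} ∩ {L0,L1,L2} = {L0,L1}; idom=L1

DF derivation:
  join L1 pred L0: · stop@L0
  join L1 pred L2: L2→L1 stop@L0
  join L1 pred L3: L3→L1 stop@L0
  join L3 pred L1: · stop@L1
  join L3 pred L2: L2 stop@L1
  L0 → ∅
  L1 → {L1}
  L2 → {L1,L3}
  L3 → {L1}
  L4 → ∅
  L5 → ∅

DF(L1) = ["L1"]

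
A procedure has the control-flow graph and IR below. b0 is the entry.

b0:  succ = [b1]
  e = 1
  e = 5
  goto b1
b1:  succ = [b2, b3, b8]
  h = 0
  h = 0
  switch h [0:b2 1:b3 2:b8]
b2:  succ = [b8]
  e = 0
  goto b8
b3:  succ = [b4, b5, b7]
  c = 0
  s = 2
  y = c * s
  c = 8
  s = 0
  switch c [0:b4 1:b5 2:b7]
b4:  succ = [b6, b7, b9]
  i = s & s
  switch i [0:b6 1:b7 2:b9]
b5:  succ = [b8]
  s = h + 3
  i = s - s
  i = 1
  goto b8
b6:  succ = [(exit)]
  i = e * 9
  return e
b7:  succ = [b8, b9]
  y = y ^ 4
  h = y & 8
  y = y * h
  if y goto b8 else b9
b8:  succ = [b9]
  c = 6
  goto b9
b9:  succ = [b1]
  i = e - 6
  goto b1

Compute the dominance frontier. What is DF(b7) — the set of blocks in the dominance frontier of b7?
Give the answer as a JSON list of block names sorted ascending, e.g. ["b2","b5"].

idom tree: b1←b0 b2←b1 b3←b1 b4←b3 b5←b3 b6←b4 b7←b3 b8←b1 b9←b1
Join-block Dom:
  b1: preds {b0,b9}: {b0} ∩ {b0,b1,b9} = {b0}; idom=b0
  b7: preds {b3,b4}: {b0,b1,b3} ∩ {b0,b1,b3,b4} = {b0,b1,b3}; idom=b3
  b8: preds {b1,b2,b5,b7}: {b0,b1} ∩ {b0,b1,b2} ∩ {b0,b1,b3,b5} ∩ {b0,b1,b3,b7} = {b0,b1}; idom=b1
  b9: preds {b4,b7,b8}: {b0,b1,b3,b4} ∩ {b0,b1,b3,b7} ∩ {b0,b1,b8} = {b0,b1}; idom=b1

Frontier:
  b1←b0: walk · to b0
  b1←b9: walk b9→b1 to b0
  b7←b3: walk · to b3
  b7←b4: walk b4 to b3
  b8←b1: walk · to b1
  b8←b2: walk b2 to b1
  b8←b5: walk b5→b3 to b1
  b8←b7: walk b7→b3 to b1
  b9←b4: walk b4→b3 to b1
  b9←b7: walk b7→b3 to b1
  b9←b8: walk b8 to b1
  b0: DF=∅
  b1: DF={b1}
  b2: DF={b8}
  b3: DF={b8,b9}
  b4: DF={b7,b9}
  b5: DF={b8}
  b6: DF=∅
  b7: DF={b8,b9}
  b8: DF={b9}
  b9: DF={b1}

DF(b7) = ["b8", "b9"]

Answer: ["b8", "b9"]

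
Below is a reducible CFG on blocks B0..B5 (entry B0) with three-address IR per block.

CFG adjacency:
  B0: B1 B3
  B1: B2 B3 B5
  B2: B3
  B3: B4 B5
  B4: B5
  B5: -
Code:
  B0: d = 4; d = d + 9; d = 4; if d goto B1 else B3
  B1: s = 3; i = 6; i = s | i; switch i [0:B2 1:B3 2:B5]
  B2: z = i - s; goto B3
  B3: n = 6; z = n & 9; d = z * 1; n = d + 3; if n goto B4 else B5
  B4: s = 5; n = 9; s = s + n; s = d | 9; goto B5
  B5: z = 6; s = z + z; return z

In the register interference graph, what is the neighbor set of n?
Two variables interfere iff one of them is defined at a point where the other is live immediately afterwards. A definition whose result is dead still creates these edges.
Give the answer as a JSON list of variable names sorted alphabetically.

Answer: ["d", "s"]

Working:
def/use:
  B0 def {d} use ∅
  B1 def {i,s} use ∅
  B2 def {z} use {i,s}
  B3 def {d,n,z} use ∅
  B4 def {n,s} use {d}
  B5 def {s,z} use ∅

Live sets:
  live B0: ∅→∅
  live B1: ∅→{i,s}
  live B2: {i,s}→∅
  live B3: ∅→{d}
  live B4: {d}→∅
  live B5: ∅→∅

Conflict graph:
  d — {n,s}
  i — {s}
  n — {d,s}
  s — {d,i,n,z}
  z — {s}

N(n) = ["d", "s"]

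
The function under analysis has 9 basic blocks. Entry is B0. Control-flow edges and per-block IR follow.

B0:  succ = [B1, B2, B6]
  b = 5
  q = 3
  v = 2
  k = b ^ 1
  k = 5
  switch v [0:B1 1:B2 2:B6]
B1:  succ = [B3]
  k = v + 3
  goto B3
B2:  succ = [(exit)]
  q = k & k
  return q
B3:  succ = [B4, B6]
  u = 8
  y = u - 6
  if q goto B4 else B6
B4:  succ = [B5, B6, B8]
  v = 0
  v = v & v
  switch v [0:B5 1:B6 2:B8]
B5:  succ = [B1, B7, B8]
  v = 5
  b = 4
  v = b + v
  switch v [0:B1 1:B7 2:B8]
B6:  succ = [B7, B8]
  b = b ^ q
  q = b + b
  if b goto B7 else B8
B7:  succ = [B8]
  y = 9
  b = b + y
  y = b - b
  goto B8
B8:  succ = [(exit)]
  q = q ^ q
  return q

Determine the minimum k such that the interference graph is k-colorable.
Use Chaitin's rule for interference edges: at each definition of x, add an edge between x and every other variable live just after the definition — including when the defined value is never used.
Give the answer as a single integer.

def/use:
  B0: {b,k,q,v} / ∅
  B1: {k} / {v}
  B2: {q} / {k}
  B3: {u,y} / {q}
  B4: {v} / ∅
  B5: {b,v} / ∅
  B6: {b,q} / {b,q}
  B7: {b,y} / {b}
  B8: {q} / {q}

Backward fixpoint:
  live B0: ∅→{b,k,q,v}
  live B1: {b,q,v}→{b,q}
  live B2: {k}→∅
  live B3: {b,q}→{b,q}
  live B4: {b,q}→{b,q}
  live B5: {q}→{b,q,v}
  live B6: {b,q}→{b,q}
  live B7: {b,q}→{q}
  live B8: {q}→∅

Interfere edges:
  b — {k,q,u,v,y}
  k — {b,q,v}
  q — {b,k,u,v,y}
  u — {b,q}
  v — {b,k,q}
  y — {b,q}

Colouring:
  clique {b,k,q,v} ⇒ need ≥ 4
  4-colouring: r0={b}  r1={q}  r2={k,u,y}  r3={v}
  χ = 4

Answer: 4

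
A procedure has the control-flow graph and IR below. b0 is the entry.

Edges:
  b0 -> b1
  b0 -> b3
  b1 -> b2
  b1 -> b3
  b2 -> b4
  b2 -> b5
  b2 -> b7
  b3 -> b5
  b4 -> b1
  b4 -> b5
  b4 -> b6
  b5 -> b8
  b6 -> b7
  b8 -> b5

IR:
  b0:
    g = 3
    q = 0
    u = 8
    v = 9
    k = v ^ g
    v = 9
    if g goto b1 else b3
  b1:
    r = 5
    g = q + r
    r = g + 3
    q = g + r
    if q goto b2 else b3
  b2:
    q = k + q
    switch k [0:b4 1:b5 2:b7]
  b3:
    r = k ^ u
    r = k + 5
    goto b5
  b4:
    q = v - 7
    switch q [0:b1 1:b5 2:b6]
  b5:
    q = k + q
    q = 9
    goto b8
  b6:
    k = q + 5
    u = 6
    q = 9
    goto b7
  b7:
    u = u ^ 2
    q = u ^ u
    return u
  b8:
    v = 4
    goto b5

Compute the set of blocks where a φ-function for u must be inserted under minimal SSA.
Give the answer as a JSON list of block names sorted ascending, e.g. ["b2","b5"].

idom tree: b1←b0 b2←b1 b3←b0 b4←b2 b5←b0 b6←b4 b7←b2 b8←b5
Join-block Dom:
  b1: preds {b0,b4}: {b0} ∩ {b0,b1,b2,b4} = {b0}; idom=b0
  b3: preds {b0,b1}: {b0} ∩ {b0,b1} = {b0}; idom=b0
  b5: preds {b2,b3,b4,b8}: {b0,b1,b2} ∩ {b0,b3} ∩ {b0,b1,b2,b4} ∩ {b0,b5,b8} = {b0}; idom=b0
  b7: preds {b2,b6}: {b0,b1,b2} ∩ {b0,b1,b2,b4,b6} = {b0,b1,b2}; idom=b2

Frontier:
  join b1 pred b0: · stop@b0
  join b1 pred b4: b4→b2→b1 stop@b0
  join b3 pred b0: · stop@b0
  join b3 pred b1: b1 stop@b0
  join b5 pred b2: b2→b1 stop@b0
  join b5 pred b3: b3 stop@b0
  join b5 pred b4: b4→b2→b1 stop@b0
  join b5 pred b8: b8→b5 stop@b0
  join b7 pred b2: · stop@b2
  join b7 pred b6: b6→b4 stop@b2
  b0 → ∅
  b1 → {b1,b3,b5}
  b2 → {b1,b5}
  b3 → {b5}
  b4 → {b1,b5,b7}
  b5 → {b5}
  b6 → {b7}
  b7 → ∅
  b8 → {b5}

φ for u: defs {b0,b6,b7}
  DF⁺ = {b7}

Answer: ["b7"]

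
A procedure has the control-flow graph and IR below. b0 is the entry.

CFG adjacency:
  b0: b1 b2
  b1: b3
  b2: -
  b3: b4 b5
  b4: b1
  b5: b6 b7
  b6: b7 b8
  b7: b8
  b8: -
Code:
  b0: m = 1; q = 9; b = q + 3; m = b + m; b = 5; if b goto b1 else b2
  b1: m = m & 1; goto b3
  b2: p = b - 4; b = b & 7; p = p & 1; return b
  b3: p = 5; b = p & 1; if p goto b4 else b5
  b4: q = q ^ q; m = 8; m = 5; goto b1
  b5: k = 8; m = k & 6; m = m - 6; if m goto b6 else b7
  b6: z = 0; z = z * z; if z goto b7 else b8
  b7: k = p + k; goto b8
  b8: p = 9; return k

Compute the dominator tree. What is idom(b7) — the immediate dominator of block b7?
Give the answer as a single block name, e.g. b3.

Answer: b5

Derivation:
idom tree: b1←b0 b2←b0 b3←b1 b4←b3 b5←b3 b6←b5 b7←b5 b8←b5
Dom at joins:
  b1: preds {b0,b4}: {b0} ∩ {b0,b1,b3,b4} = {b0}; idom=b0
  b7: preds {b5,b6}: {b0,b1,b3,b5} ∩ {b0,b1,b3,b5,b6} = {b0,b1,b3,b5}; idom=b5
  b8: preds {b6,b7}: {b0,b1,b3,b5,b6} ∩ {b0,b1,b3,b5,b7} = {b0,b1,b3,b5}; idom=b5

idom(b7) = b5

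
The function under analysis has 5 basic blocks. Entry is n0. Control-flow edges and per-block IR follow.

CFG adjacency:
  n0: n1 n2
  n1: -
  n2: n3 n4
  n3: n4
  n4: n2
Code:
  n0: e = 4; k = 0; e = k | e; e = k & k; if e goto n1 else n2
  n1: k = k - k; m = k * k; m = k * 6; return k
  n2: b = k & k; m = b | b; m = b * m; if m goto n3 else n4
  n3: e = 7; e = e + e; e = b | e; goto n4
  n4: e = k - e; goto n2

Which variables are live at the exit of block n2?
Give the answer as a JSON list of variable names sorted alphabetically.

Per-block:
  n0 def {e,k} use ∅
  n1 def {k,m} use {k}
  n2 def {b,m} use {k}
  n3 def {e} use {b}
  n4 def {e} use {e,k}

Liveness:
  n0 li=∅ lo={e,k}
  n1 li={k} lo=∅
  n2 li={e,k} lo={b,e,k}
  n3 li={b,k} lo={e,k}
  n4 li={e,k} lo={e,k}

live-out(n2) = ["b", "e", "k"]

Answer: ["b", "e", "k"]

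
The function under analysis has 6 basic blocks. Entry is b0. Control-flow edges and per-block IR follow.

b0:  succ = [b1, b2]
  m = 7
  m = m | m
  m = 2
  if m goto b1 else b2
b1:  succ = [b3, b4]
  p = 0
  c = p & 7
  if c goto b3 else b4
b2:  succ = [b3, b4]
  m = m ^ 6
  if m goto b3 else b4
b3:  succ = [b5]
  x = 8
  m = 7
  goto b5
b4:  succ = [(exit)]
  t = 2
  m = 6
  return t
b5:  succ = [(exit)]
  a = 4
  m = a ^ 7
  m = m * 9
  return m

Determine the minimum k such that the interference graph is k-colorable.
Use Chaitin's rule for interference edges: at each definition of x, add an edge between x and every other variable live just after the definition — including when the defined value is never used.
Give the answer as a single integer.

Answer: 2

Analysis:
Block summaries:
  b0: {m} / ∅
  b1: {c,p} / ∅
  b2: {m} / {m}
  b3: {m,x} / ∅
  b4: {m,t} / ∅
  b5: {a,m} / ∅

Live sets:
  b0: in=∅ out={m}
  b1: in=∅ out=∅
  b2: in={m} out=∅
  b3: in=∅ out=∅
  b4: in=∅ out=∅
  b5: in=∅ out=∅

Interfere edges:
  a: ∅
  c: ∅
  m: {t}
  p: ∅
  t: {m}
  x: ∅

Chromatic number:
  {m,t} pairwise interfere (2-clique) ⇒ χ ≥ 2
  assign a→R0 c→R0 m→R0 p→R0 t→R1 x→R0 — no edge inside a register ⇒ χ ≤ 2
  χ = 2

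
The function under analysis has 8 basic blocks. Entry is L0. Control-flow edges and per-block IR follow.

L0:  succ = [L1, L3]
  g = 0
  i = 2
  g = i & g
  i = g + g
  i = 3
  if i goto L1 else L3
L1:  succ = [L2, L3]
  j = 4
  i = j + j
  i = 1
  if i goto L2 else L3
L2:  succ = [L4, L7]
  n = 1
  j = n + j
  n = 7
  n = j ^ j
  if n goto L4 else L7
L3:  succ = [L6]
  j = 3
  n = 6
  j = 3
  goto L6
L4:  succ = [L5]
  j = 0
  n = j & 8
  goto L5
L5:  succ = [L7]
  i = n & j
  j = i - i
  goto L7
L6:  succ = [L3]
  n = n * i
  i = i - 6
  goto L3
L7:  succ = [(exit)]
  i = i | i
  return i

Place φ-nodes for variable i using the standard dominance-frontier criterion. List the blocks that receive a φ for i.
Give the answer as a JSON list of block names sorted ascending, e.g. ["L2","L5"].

idom tree: L1←L0 L2←L1 L3←L0 L4←L2 L5←L4 L6←L3 L7←L2
Dom∩ at merges:
  L3: preds {L0,L1,L6}: {L0} ∩ {L0,L1} ∩ {L0,L3,L6} = {L0}; idom=L0
  L7: preds {L2,L5}: {L0,L1,L2} ∩ {L0,L1,L2,L4,L5} = {L0,L1,L2}; idom=L2

DF walk-up:
  join L3 pred L0: · stop@L0
  join L3 pred L1: L1 stop@L0
  join L3 pred L6: L6→L3 stop@L0
  join L7 pred L2: · stop@L2
  join L7 pred L5: L5→L4 stop@L2
  L0: DF=∅
  L1: DF={L3}
  L2: DF=∅
  L3: DF={L3}
  L4: DF={L7}
  L5: DF={L7}
  L6: DF={L3}
  L7: DF=∅

φ for i: defs {L0,L1,L5,L6,L7}
  DF⁺ = {L3,L7}

Answer: ["L3", "L7"]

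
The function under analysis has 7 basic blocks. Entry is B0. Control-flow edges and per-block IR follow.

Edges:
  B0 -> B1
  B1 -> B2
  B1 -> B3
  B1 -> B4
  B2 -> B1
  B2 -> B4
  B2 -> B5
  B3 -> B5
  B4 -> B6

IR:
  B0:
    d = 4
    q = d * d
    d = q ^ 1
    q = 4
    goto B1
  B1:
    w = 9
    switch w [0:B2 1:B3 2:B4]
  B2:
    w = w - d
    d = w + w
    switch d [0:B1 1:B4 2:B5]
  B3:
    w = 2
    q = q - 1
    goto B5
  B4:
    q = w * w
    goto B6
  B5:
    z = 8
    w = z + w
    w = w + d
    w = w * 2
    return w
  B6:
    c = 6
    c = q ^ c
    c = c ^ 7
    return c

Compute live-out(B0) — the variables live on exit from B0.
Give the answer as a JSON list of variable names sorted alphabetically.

Answer: ["d", "q"]

Derivation:
Block summaries:
  B0: {d,q} / ∅
  B1: {w} / ∅
  B2: {d,w} / {d,w}
  B3: {q,w} / {q}
  B4: {q} / {w}
  B5: {w,z} / {d,w}
  B6: {c} / {q}

Live sets:
  B0 li=∅ lo={d,q}
  B1 li={d,q} lo={d,q,w}
  B2 li={d,q,w} lo={d,q,w}
  B3 li={d,q} lo={d,w}
  B4 li={w} lo={q}
  B5 li={d,w} lo=∅
  B6 li={q} lo=∅

live-out(B0) = ["d", "q"]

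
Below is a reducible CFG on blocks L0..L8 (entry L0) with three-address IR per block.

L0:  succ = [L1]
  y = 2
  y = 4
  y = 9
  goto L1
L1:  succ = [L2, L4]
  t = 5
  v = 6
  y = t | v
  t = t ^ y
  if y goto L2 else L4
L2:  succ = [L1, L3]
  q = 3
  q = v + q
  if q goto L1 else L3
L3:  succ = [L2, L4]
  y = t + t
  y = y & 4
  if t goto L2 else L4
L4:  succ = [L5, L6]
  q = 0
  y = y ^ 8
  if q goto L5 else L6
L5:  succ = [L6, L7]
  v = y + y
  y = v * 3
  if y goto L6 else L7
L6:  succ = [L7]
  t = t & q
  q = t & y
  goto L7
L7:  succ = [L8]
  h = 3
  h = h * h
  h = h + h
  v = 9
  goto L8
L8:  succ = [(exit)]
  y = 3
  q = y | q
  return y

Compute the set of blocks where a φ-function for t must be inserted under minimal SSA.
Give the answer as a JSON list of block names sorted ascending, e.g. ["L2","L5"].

idom tree: L1←L0 L2←L1 L3←L2 L4←L1 L5←L4 L6←L4 L7←L4 L8←L7
Join-block Dom:
  L1: preds {L0,L2}: {L0} ∩ {L0,L1,L2} = {L0}; idom=L0
  L2: preds {L1,L3}: {L0,L1} ∩ {L0,L1,L2,L3} = {L0,L1}; idom=L1
  L4: preds {L1,L3}: {L0,L1} ∩ {L0,L1,L2,L3} = {L0,L1}; idom=L1
  L6: preds {L4,L5}: {L0,L1,L4} ∩ {L0,L1,L4,L5} = {L0,L1,L4}; idom=L4
  L7: preds {L5,L6}: {L0,L1,L4,L5} ∩ {L0,L1,L4,L6} = {L0,L1,L4}; idom=L4

DF derivation:
  join L1 pred L0: · stop@L0
  join L1 pred L2: L2→L1 stop@L0
  join L2 pred L1: · stop@L1
  join L2 pred L3: L3→L2 stop@L1
  join L4 pred L1: · stop@L1
  join L4 pred L3: L3→L2 stop@L1
  join L6 pred L4: · stop@L4
  join L6 pred L5: L5 stop@L4
  join L7 pred L5: L5 stop@L4
  join L7 pred L6: L6 stop@L4
  L0 → ∅
  L1 → {L1}
  L2 → {L1,L2,L4}
  L3 → {L2,L4}
  L4 → ∅
  L5 → {L6,L7}
  L6 → {L7}
  L7 → ∅
  L8 → ∅

φ for t: defs {L1,L6}
  DF⁺ = {L1,L7}

Answer: ["L1", "L7"]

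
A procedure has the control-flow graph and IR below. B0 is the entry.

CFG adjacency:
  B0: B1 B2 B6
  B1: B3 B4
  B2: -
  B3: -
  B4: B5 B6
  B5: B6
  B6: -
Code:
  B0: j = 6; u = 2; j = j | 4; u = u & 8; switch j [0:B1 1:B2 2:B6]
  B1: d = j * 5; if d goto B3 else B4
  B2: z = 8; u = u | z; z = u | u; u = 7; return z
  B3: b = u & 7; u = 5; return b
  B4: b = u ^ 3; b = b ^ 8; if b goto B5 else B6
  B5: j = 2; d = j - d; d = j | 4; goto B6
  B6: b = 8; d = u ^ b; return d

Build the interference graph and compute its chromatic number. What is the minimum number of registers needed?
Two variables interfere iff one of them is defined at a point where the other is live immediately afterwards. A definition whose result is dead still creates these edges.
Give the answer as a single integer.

Per-block:
  B0: def={j,u} ue=∅
  B1: def={d} ue={j}
  B2: def={u,z} ue={u}
  B3: def={b,u} ue={u}
  B4: def={b} ue={u}
  B5: def={d,j} ue={d}
  B6: def={b,d} ue={u}

Live sets:
  live B0: ∅→{j,u}
  live B1: {j,u}→{d,u}
  live B2: {u}→∅
  live B3: {u}→∅
  live B4: {d,u}→{d,u}
  live B5: {d,u}→{u}
  live B6: {u}→∅

Conflict graph:
  b↔{d,u}
  d↔{b,j,u}
  j↔{d,u}
  u↔{b,d,j,z}
  z↔{u}

Colouring:
  clique {b,d,u} ⇒ need ≥ 3
  assign b→r2 d→r1 j→r2 u→r0 z→r1 — no edge inside a register ⇒ χ ≤ 3
  χ = 3

Answer: 3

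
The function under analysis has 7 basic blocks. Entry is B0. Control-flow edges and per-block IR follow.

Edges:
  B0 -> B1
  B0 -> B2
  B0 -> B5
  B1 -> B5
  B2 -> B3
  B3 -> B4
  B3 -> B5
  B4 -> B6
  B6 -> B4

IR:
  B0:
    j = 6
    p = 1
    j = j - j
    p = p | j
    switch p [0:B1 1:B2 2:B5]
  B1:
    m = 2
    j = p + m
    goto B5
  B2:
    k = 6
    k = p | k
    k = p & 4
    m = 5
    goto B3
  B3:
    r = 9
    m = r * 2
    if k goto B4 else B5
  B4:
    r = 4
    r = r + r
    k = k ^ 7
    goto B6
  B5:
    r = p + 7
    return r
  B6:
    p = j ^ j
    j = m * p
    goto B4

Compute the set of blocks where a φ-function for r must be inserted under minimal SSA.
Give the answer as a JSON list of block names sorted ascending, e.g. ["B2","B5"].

idom tree: B1←B0 B2←B0 B3←B2 B4←B3 B5←B0 B6←B4
Dom at joins:
  B4: preds {B3,B6}: {B0,B2,B3} ∩ {B0,B2,B3,B4,B6} = {B0,B2,B3}; idom=B3
  B5: preds {B0,B1,B3}: {B0} ∩ {B0,B1} ∩ {B0,B2,B3} = {B0}; idom=B0

DF derivation:
  B4←B3: walk · to B3
  B4←B6: walk B6→B4 to B3
  B5←B0: walk · to B0
  B5←B1: walk B1 to B0
  B5←B3: walk B3→B2 to B0
  DF(B0)=∅
  DF(B1)={B5}
  DF(B2)={B5}
  DF(B3)={B5}
  DF(B4)={B4}
  DF(B5)=∅
  DF(B6)={B4}

φ for r: defs {B3,B4,B5}
  DF⁺ = {B4,B5}

Answer: ["B4", "B5"]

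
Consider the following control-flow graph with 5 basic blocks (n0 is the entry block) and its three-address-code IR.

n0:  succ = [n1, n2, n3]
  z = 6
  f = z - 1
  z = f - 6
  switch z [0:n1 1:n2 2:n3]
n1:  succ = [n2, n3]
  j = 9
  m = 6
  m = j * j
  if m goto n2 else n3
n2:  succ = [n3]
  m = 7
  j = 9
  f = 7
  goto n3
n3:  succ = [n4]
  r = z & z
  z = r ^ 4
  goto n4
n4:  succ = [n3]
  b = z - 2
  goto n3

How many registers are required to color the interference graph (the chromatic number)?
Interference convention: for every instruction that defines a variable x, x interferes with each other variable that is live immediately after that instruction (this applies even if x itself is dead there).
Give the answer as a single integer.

Answer: 3

Analysis:
Block summaries:
  n0: {f,z} / ∅
  n1: {j,m} / ∅
  n2: {f,j,m} / ∅
  n3: {r,z} / {z}
  n4: {b} / {z}

Backward fixpoint:
  live n0: ∅→{z}
  live n1: {z}→{z}
  live n2: {z}→{z}
  live n3: {z}→{z}
  live n4: {z}→{z}

Interfere edges:
  b — {z}
  f — {z}
  j — {m,z}
  m — {j,z}
  r — ∅
  z — {b,f,j,m}

Colouring:
  lower bound: {j,m,z} mutually conflict ⇒ χ ≥ 3
  assign b→R1 f→R1 j→R1 m→R2 r→R0 z→R0 — no edge inside a register ⇒ χ ≤ 3
  χ = 3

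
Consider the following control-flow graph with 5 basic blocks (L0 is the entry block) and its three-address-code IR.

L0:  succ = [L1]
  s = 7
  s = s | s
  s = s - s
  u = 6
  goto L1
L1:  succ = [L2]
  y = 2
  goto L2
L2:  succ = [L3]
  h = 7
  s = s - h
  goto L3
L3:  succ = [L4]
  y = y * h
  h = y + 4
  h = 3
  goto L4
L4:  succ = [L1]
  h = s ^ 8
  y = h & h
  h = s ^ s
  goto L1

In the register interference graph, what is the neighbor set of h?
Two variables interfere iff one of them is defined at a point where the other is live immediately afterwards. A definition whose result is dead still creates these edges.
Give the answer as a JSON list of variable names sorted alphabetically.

Answer: ["s", "y"]

Analysis:
def/use:
  L0: {s,u} / ∅
  L1: {y} / ∅
  L2: {h,s} / {s}
  L3: {h,y} / {h,y}
  L4: {h,y} / {s}

Liveness:
  L0: in=∅ out={s}
  L1: in={s} out={s,y}
  L2: in={s,y} out={h,s,y}
  L3: in={h,s,y} out={s}
  L4: in={s} out={s}

Interference:
  h — {s,y}
  s — {h,u,y}
  u — {s}
  y — {h,s}

N(h) = ["s", "y"]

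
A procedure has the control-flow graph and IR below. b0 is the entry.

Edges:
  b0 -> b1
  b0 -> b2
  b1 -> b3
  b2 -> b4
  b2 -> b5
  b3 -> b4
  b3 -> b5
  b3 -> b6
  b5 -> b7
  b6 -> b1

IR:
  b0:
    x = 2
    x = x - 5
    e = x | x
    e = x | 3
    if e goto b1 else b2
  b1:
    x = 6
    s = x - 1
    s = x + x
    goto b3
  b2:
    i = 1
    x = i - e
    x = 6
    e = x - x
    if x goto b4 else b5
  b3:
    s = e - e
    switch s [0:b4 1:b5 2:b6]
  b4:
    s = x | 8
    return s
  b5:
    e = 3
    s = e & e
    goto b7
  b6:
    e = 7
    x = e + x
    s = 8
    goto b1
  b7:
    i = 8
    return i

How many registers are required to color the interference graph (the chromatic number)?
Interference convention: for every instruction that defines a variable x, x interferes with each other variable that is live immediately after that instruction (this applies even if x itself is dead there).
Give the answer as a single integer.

Answer: 3

Derivation:
Per-block:
  b0: {e,x} / ∅
  b1: {s,x} / ∅
  b2: {e,i,x} / {e}
  b3: {s} / {e}
  b4: {s} / {x}
  b5: {e,s} / ∅
  b6: {e,s,x} / {x}
  b7: {i} / ∅

Liveness:
  b0: in=∅ out={e}
  b1: in={e} out={e,x}
  b2: in={e} out={x}
  b3: in={e,x} out={x}
  b4: in={x} out=∅
  b5: in=∅ out=∅
  b6: in={x} out={e}
  b7: in=∅ out=∅

Interfere edges:
  e: {i,s,x}
  i: {e}
  s: {e,x}
  x: {e,s}

Chromatic number:
  lower bound: {e,s,x} mutually conflict ⇒ χ ≥ 3
  3-colouring: r0={e}  r1={i,s}  r2={x}
  χ = 3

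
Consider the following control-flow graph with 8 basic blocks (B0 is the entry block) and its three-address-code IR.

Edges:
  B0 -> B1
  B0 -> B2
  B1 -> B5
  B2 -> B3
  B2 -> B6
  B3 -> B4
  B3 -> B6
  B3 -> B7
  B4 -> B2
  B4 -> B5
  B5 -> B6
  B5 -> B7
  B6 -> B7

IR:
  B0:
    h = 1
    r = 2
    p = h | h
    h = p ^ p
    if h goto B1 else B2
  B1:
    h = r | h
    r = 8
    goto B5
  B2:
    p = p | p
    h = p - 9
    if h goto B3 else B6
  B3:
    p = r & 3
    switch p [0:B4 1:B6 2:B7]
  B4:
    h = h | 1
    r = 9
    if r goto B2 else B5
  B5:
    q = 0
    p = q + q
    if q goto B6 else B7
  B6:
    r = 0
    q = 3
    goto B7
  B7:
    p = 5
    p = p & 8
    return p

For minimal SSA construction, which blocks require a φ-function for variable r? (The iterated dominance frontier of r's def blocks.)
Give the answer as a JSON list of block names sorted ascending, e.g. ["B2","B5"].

Answer: ["B2", "B5", "B6", "B7"]

Working:
idom tree: B1←B0 B2←B0 B3←B2 B4←B3 B5←B0 B6←B0 B7←B0
Dom∩ at merges:
  B2: preds {B0,B4}: {B0} ∩ {B0,B2,B3,B4} = {B0}; idom=B0
  B5: preds {B1,B4}: {B0,B1} ∩ {B0,B2,B3,B4} = {B0}; idom=B0
  B6: preds {B2,B3,B5}: {B0,B2} ∩ {B0,B2,B3} ∩ {B0,B5} = {B0}; idom=B0
  B7: preds {B3,B5,B6}: {B0,B2,B3} ∩ {B0,B5} ∩ {B0,B6} = {B0}; idom=B0

DF derivation:
  B2←B0: walk · to B0
  B2←B4: walk B4→B3→B2 to B0
  B5←B1: walk B1 to B0
  B5←B4: walk B4→B3→B2 to B0
  B6←B2: walk B2 to B0
  B6←B3: walk B3→B2 to B0
  B6←B5: walk B5 to B0
  B7←B3: walk B3→B2 to B0
  B7←B5: walk B5 to B0
  B7←B6: walk B6 to B0
  DF(B0)=∅
  DF(B1)={B5}
  DF(B2)={B2,B5,B6,B7}
  DF(B3)={B2,B5,B6,B7}
  DF(B4)={B2,B5}
  DF(B5)={B6,B7}
  DF(B6)={B7}
  DF(B7)=∅

φ for r: defs {B0,B1,B4,B6}
  DF⁺ = {B2,B5,B6,B7}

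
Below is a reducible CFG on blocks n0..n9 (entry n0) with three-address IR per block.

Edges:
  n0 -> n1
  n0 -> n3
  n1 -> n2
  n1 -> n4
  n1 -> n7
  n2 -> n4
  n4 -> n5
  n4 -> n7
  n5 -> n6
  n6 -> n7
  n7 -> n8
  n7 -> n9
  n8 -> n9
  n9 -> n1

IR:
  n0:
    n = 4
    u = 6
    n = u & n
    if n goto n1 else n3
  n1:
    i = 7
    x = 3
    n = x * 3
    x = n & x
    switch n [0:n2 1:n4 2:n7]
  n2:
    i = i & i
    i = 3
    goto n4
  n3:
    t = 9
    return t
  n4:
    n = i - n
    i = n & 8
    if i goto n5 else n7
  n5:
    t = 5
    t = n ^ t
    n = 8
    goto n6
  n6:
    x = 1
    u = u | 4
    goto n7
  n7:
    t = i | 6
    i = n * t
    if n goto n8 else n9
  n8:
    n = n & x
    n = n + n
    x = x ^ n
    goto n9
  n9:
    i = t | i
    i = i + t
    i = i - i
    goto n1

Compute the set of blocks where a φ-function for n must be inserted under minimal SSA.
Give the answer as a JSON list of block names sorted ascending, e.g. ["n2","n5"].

idom tree: n1←n0 n2←n1 n3←n0 n4←n1 n5←n4 n6←n5 n7←n1 n8←n7 n9←n7
Join-block Dom:
  n1: preds {n0,n9}: {n0} ∩ {n0,n1,n7,n9} = {n0}; idom=n0
  n4: preds {n1,n2}: {n0,n1} ∩ {n0,n1,n2} = {n0,n1}; idom=n1
  n7: preds {n1,n4,n6}: {n0,n1} ∩ {n0,n1,n4} ∩ {n0,n1,n4,n5,n6} = {n0,n1}; idom=n1
  n9: preds {n7,n8}: {n0,n1,n7} ∩ {n0,n1,n7,n8} = {n0,n1,n7}; idom=n7

Frontier:
  join n1 pred n0: · stop@n0
  join n1 pred n9: n9→n7→n1 stop@n0
  join n4 pred n1: · stop@n1
  join n4 pred n2: n2 stop@n1
  join n7 pred n1: · stop@n1
  join n7 pred n4: n4 stop@n1
  join n7 pred n6: n6→n5→n4 stop@n1
  join n9 pred n7: · stop@n7
  join n9 pred n8: n8 stop@n7
  n0 → ∅
  n1 → {n1}
  n2 → {n4}
  n3 → ∅
  n4 → {n7}
  n5 → {n7}
  n6 → {n7}
  n7 → {n1}
  n8 → {n9}
  n9 → {n1}

φ for n: defs {n0,n1,n4,n5,n8}
  DF⁺ = {n1,n7,n9}

Answer: ["n1", "n7", "n9"]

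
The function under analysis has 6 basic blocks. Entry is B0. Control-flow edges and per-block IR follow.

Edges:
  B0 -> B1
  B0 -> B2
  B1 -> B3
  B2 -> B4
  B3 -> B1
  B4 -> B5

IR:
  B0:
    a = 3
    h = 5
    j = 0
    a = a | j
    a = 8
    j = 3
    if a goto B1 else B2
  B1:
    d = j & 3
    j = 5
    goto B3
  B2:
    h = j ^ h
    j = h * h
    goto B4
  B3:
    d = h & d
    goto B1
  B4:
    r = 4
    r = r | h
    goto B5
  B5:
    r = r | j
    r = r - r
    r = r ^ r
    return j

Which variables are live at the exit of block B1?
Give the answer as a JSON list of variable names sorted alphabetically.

Per-block:
  B0: def={a,h,j} ue=∅
  B1: def={d,j} ue={j}
  B2: def={h,j} ue={h,j}
  B3: def={d} ue={d,h}
  B4: def={r} ue={h}
  B5: def={r} ue={j,r}

Backward fixpoint:
  B0: in=∅ out={h,j}
  B1: in={h,j} out={d,h,j}
  B2: in={h,j} out={h,j}
  B3: in={d,h,j} out={h,j}
  B4: in={h,j} out={j,r}
  B5: in={j,r} out=∅

live-out(B1) = ["d", "h", "j"]

Answer: ["d", "h", "j"]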